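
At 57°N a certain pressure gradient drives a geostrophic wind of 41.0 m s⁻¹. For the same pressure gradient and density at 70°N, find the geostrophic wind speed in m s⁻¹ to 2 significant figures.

With the same pressure gradient and density, V_g ∝ 1/f ∝ 1/sin φ.
V₂ = V₁ · sin φ₁ / sin φ₂ = 41.0 × sin 57° / sin 70°
V₂ = 41.0 × 0.8387/0.9397 = 37 m s⁻¹

37 m s⁻¹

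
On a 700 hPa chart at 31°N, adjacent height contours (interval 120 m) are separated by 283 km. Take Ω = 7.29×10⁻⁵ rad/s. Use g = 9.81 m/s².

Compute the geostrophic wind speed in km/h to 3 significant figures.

199 km/h

Coriolis parameter at 31°N:
f = 2Ω sin φ = 2 × 7.29×10⁻⁵ × sin 31° = 7.51×10⁻⁵ s⁻¹
Height gradient: |∂Z/∂n| = 120 m / 283000 m = 4.24×10⁻⁴
On a pressure surface, geostrophic balance gives V_g = (g/f)|∂Z/∂n|:
V_g = 9.81 × 4.24×10⁻⁴ / 7.51×10⁻⁵ = 55.4 m/s
Converting: 55.4 m/s × 3.6 = 199 km/h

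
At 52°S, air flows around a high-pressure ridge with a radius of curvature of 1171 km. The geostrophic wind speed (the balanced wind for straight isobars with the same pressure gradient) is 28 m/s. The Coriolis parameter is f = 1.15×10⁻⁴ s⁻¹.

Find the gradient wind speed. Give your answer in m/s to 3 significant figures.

Around a high, pressure-gradient force acts outward with centrifugal, so Coriolis balances both:
fV = (1/ρ)|∂P/∂n| + V²/R  →  V² − fR·V + fR·V_g = 0
With fR = 1.15×10⁻⁴ × 1171×10³ m = 135 m/s:
V = [fR − √((fR)² − 4 fR V_g)]/2 = [135 − √(135² − 4×135×28)]/2 = 39.7 m/s
Supergeostrophic (V > V_g = 28 m/s), as expected around a high.

39.7 m/s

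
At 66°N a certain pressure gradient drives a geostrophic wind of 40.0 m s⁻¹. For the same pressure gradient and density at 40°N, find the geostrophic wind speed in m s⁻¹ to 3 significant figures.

With the same pressure gradient and density, V_g ∝ 1/f ∝ 1/sin φ.
V₂ = V₁ · sin φ₁ / sin φ₂ = 40.0 × sin 66° / sin 40°
V₂ = 40.0 × 0.9135/0.6428 = 56.8 m s⁻¹

56.8 m s⁻¹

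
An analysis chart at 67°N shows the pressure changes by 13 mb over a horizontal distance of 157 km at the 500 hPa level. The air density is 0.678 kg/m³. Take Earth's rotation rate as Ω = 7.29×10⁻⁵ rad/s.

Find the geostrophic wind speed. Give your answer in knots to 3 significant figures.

177 knots

Coriolis parameter at 67°N:
f = 2Ω sin φ = 2 × 7.29×10⁻⁵ × sin 67° = 1.34×10⁻⁴ s⁻¹
Pressure gradient: |∂P/∂n| = 1300 Pa / 157000 m = 8.28×10⁻³ Pa/m
Geostrophic balance (pressure-gradient force = Coriolis force):
V_g = (1/(fρ)) |∂P/∂n| = 8.28×10⁻³ / (1.34×10⁻⁴ × 0.678) = 91.0 m/s
Converting: 91.0 m/s × 1.944 = 177 knots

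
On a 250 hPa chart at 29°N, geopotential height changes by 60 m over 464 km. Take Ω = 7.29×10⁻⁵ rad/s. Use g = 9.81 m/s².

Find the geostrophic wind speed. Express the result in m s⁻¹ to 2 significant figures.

Coriolis parameter at 29°N:
f = 2Ω sin φ = 2 × 7.29×10⁻⁵ × sin 29° = 7.07×10⁻⁵ s⁻¹
Height gradient: |∂Z/∂n| = 60 m / 464000 m = 1.29×10⁻⁴
On a pressure surface, geostrophic balance gives V_g = (g/f)|∂Z/∂n|:
V_g = 9.81 × 1.29×10⁻⁴ / 7.07×10⁻⁵ = 17.9 m/s

18 m s⁻¹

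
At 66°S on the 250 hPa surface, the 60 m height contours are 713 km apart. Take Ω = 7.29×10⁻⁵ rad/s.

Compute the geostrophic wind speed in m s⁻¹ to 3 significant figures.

6.20 m s⁻¹

Coriolis parameter at 66°S:
f = 2Ω sin φ = 2 × 7.29×10⁻⁵ × sin 66° = 1.33×10⁻⁴ s⁻¹
Height gradient: |∂Z/∂n| = 60 m / 713000 m = 8.42×10⁻⁵
On a pressure surface, geostrophic balance gives V_g = (g/f)|∂Z/∂n|:
V_g = 9.81 × 8.42×10⁻⁵ / 1.33×10⁻⁴ = 6.20 m/s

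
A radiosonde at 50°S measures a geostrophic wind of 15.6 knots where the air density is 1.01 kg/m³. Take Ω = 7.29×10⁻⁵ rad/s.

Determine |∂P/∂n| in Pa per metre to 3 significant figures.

9.05×10⁻⁴ Pa/m

Coriolis parameter at 50°S:
f = 2Ω sin φ = 2 × 7.29×10⁻⁵ × sin 50° = 1.12×10⁻⁴ s⁻¹
Wind speed in SI: 15.6 knots = 8.03 m/s
Geostrophic balance rearranged: |∂P/∂n| = f ρ V_g
|∂P/∂n| = 1.12×10⁻⁴ × 1.01 × 8.03 = 9.05×10⁻⁴ Pa/m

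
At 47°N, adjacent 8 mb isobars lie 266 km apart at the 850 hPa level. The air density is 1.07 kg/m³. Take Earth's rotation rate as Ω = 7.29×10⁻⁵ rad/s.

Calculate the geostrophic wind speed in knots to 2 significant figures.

51 knots

Coriolis parameter at 47°N:
f = 2Ω sin φ = 2 × 7.29×10⁻⁵ × sin 47° = 1.07×10⁻⁴ s⁻¹
Pressure gradient: |∂P/∂n| = 800 Pa / 266000 m = 3.01×10⁻³ Pa/m
Geostrophic balance (pressure-gradient force = Coriolis force):
V_g = (1/(fρ)) |∂P/∂n| = 3.01×10⁻³ / (1.07×10⁻⁴ × 1.07) = 26.4 m/s
Converting: 26.4 m/s × 1.944 = 51 knots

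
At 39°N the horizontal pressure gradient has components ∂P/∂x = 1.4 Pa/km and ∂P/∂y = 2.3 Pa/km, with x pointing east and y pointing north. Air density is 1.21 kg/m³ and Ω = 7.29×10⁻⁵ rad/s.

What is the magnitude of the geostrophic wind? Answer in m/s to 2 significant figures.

Coriolis parameter at 39°N:
f = 2Ω sin φ = 2 × 7.29×10⁻⁵ × sin 39° = 9.18×10⁻⁵ s⁻¹
Component geostrophic relations (x east, y north):
u_g = −(1/(fρ)) ∂P/∂y,  v_g = (1/(fρ)) ∂P/∂x
u_g = −(2.3×10⁻³)/(9.18×10⁻⁵ × 1.21) = −20.7 m/s;  v_g = (1.4×10⁻³)/(9.18×10⁻⁵ × 1.21) = 12.6 m/s
|V_g| = √(u_g² + v_g²) = 24.3 m/s

24 m/s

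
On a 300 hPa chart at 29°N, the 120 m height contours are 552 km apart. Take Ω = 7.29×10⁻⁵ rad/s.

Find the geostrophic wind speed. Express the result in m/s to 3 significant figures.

Coriolis parameter at 29°N:
f = 2Ω sin φ = 2 × 7.29×10⁻⁵ × sin 29° = 7.07×10⁻⁵ s⁻¹
Height gradient: |∂Z/∂n| = 120 m / 552000 m = 2.17×10⁻⁴
On a pressure surface, geostrophic balance gives V_g = (g/f)|∂Z/∂n|:
V_g = 9.81 × 2.17×10⁻⁴ / 7.07×10⁻⁵ = 30.2 m/s

30.2 m/s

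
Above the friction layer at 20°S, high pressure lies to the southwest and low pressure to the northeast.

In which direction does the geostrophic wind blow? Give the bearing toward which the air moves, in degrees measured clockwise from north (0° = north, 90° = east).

315°

The pressure-gradient force points toward the northeast (bearing 045°).
Geostrophic balance: in the Southern Hemisphere the Coriolis force deflects motion to the left, so the geostrophic wind blows 90° to the left of the pressure-gradient force (low pressure on the right).
Rotating 045° by 90° counterclockwise gives 315° — the wind blows toward the northwest.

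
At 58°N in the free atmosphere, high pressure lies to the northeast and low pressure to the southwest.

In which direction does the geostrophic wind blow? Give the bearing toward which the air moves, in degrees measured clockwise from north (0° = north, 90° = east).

315°

The pressure-gradient force points toward the southwest (bearing 225°).
Geostrophic balance: in the Northern Hemisphere the Coriolis force deflects motion to the right, so the geostrophic wind blows 90° to the right of the pressure-gradient force (low pressure on the left).
Rotating 225° by 90° clockwise gives 315° — the wind blows toward the northwest.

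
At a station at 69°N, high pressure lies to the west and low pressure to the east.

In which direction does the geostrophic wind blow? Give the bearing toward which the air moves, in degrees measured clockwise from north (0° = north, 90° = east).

The pressure-gradient force points toward the east (bearing 090°).
Geostrophic balance: in the Northern Hemisphere the Coriolis force deflects motion to the right, so the geostrophic wind blows 90° to the right of the pressure-gradient force (low pressure on the left).
Rotating 090° by 90° clockwise gives 180° — the wind blows toward the south.

180°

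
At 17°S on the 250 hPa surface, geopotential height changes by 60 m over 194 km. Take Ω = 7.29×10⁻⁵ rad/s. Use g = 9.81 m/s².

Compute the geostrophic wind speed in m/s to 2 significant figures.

71 m/s

Coriolis parameter at 17°S:
f = 2Ω sin φ = 2 × 7.29×10⁻⁵ × sin 17° = 4.26×10⁻⁵ s⁻¹
Height gradient: |∂Z/∂n| = 60 m / 194000 m = 3.09×10⁻⁴
On a pressure surface, geostrophic balance gives V_g = (g/f)|∂Z/∂n|:
V_g = 9.81 × 3.09×10⁻⁴ / 4.26×10⁻⁵ = 71.2 m/s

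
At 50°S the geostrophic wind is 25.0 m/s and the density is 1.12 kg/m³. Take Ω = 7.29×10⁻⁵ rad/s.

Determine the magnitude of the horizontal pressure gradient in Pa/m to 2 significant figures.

3.1×10⁻³ Pa/m

Coriolis parameter at 50°S:
f = 2Ω sin φ = 2 × 7.29×10⁻⁵ × sin 50° = 1.12×10⁻⁴ s⁻¹
Geostrophic balance rearranged: |∂P/∂n| = f ρ V_g
|∂P/∂n| = 1.12×10⁻⁴ × 1.12 × 25.0 = 3.13×10⁻³ Pa/m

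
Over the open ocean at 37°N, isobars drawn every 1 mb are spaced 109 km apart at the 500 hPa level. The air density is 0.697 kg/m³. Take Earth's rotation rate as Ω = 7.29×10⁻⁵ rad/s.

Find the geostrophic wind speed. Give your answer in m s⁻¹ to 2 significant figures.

Coriolis parameter at 37°N:
f = 2Ω sin φ = 2 × 7.29×10⁻⁵ × sin 37° = 8.77×10⁻⁵ s⁻¹
Pressure gradient: |∂P/∂n| = 100 Pa / 109000 m = 9.17×10⁻⁴ Pa/m
Geostrophic balance (pressure-gradient force = Coriolis force):
V_g = (1/(fρ)) |∂P/∂n| = 9.17×10⁻⁴ / (8.77×10⁻⁵ × 0.697) = 15.0 m/s

15 m s⁻¹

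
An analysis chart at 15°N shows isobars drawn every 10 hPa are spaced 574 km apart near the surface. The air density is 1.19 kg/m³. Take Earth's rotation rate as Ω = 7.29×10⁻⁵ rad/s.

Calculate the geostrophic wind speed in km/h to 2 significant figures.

Coriolis parameter at 15°N:
f = 2Ω sin φ = 2 × 7.29×10⁻⁵ × sin 15° = 3.77×10⁻⁵ s⁻¹
Pressure gradient: |∂P/∂n| = 1000 Pa / 574000 m = 1.74×10⁻³ Pa/m
Geostrophic balance (pressure-gradient force = Coriolis force):
V_g = (1/(fρ)) |∂P/∂n| = 1.74×10⁻³ / (3.77×10⁻⁵ × 1.19) = 38.8 m/s
Converting: 38.8 m/s × 3.6 = 140 km/h

140 km/h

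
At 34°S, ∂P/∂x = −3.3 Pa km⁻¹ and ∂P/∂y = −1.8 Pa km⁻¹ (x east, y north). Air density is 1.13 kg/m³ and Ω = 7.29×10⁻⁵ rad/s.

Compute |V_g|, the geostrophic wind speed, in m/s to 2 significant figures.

41 m/s

Coriolis parameter at 34°S:
f = 2Ω sin φ = 2 × 7.29×10⁻⁵ × sin 34° = 8.15×10⁻⁵ s⁻¹
In the Southern Hemisphere f is negative: f = −8.15×10⁻⁵ s⁻¹.
Component geostrophic relations (x east, y north):
u_g = −(1/(fρ)) ∂P/∂y,  v_g = (1/(fρ)) ∂P/∂x
u_g = −(−1.8×10⁻³)/(−8.15×10⁻⁵ × 1.13) = −19.5 m/s;  v_g = (−3.3×10⁻³)/(−8.15×10⁻⁵ × 1.13) = 35.8 m/s
|V_g| = √(u_g² + v_g²) = 40.8 m/s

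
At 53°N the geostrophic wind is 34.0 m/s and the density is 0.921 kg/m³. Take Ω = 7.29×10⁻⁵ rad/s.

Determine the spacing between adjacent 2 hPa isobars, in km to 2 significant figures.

55 km

Coriolis parameter at 53°N:
f = 2Ω sin φ = 2 × 7.29×10⁻⁵ × sin 53° = 1.16×10⁻⁴ s⁻¹
Geostrophic balance rearranged: |∂P/∂n| = f ρ V_g
|∂P/∂n| = 1.16×10⁻⁴ × 0.921 × 34.0 = 3.65×10⁻³ Pa/m
Isobar spacing: Δn = ΔP/|∂P/∂n| = 200 Pa / 3.65×10⁻³ Pa/m = 54851 m ≈ 55 km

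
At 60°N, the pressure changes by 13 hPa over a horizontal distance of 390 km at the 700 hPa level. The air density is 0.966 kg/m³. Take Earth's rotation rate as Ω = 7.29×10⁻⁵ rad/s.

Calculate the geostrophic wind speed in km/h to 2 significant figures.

98 km/h

Coriolis parameter at 60°N:
f = 2Ω sin φ = 2 × 7.29×10⁻⁵ × sin 60° = 1.26×10⁻⁴ s⁻¹
Pressure gradient: |∂P/∂n| = 1300 Pa / 390000 m = 3.33×10⁻³ Pa/m
Geostrophic balance (pressure-gradient force = Coriolis force):
V_g = (1/(fρ)) |∂P/∂n| = 3.33×10⁻³ / (1.26×10⁻⁴ × 0.966) = 27.3 m/s
Converting: 27.3 m/s × 3.6 = 98 km/h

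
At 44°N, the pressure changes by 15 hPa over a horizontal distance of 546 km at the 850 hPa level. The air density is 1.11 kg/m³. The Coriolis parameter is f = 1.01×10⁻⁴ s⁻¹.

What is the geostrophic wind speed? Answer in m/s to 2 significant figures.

Pressure gradient: |∂P/∂n| = 1500 Pa / 546000 m = 2.75×10⁻³ Pa/m
Geostrophic balance (pressure-gradient force = Coriolis force):
V_g = (1/(fρ)) |∂P/∂n| = 2.75×10⁻³ / (1.01×10⁻⁴ × 1.11) = 24.5 m/s

25 m/s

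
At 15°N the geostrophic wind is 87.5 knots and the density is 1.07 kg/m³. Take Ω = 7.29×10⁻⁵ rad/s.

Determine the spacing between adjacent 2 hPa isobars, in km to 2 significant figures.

110 km

Coriolis parameter at 15°N:
f = 2Ω sin φ = 2 × 7.29×10⁻⁵ × sin 15° = 3.77×10⁻⁵ s⁻¹
Wind speed in SI: 87.5 knots = 45.0 m/s
Geostrophic balance rearranged: |∂P/∂n| = f ρ V_g
|∂P/∂n| = 3.77×10⁻⁵ × 1.07 × 45.0 = 1.82×10⁻³ Pa/m
Isobar spacing: Δn = ΔP/|∂P/∂n| = 200 Pa / 1.82×10⁻³ Pa/m = 110039 m ≈ 110 km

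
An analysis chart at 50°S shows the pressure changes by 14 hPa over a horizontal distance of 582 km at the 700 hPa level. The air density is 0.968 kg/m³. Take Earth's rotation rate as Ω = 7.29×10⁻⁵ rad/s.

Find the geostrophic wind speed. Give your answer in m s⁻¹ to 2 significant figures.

Coriolis parameter at 50°S:
f = 2Ω sin φ = 2 × 7.29×10⁻⁵ × sin 50° = 1.12×10⁻⁴ s⁻¹
Pressure gradient: |∂P/∂n| = 1400 Pa / 582000 m = 2.41×10⁻³ Pa/m
Geostrophic balance (pressure-gradient force = Coriolis force):
V_g = (1/(fρ)) |∂P/∂n| = 2.41×10⁻³ / (1.12×10⁻⁴ × 0.968) = 22.2 m/s

22 m s⁻¹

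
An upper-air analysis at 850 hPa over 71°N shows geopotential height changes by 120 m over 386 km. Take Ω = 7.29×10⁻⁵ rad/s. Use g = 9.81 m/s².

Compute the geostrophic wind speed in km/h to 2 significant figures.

80 km/h

Coriolis parameter at 71°N:
f = 2Ω sin φ = 2 × 7.29×10⁻⁵ × sin 71° = 1.38×10⁻⁴ s⁻¹
Height gradient: |∂Z/∂n| = 120 m / 386000 m = 3.11×10⁻⁴
On a pressure surface, geostrophic balance gives V_g = (g/f)|∂Z/∂n|:
V_g = 9.81 × 3.11×10⁻⁴ / 1.38×10⁻⁴ = 22.1 m/s
Converting: 22.1 m/s × 3.6 = 80 km/h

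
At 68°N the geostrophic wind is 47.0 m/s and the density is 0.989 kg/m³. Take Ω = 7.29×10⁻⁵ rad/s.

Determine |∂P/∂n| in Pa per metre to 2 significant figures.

Coriolis parameter at 68°N:
f = 2Ω sin φ = 2 × 7.29×10⁻⁵ × sin 68° = 1.35×10⁻⁴ s⁻¹
Geostrophic balance rearranged: |∂P/∂n| = f ρ V_g
|∂P/∂n| = 1.35×10⁻⁴ × 0.989 × 47.0 = 6.28×10⁻³ Pa/m

6.3×10⁻³ Pa/m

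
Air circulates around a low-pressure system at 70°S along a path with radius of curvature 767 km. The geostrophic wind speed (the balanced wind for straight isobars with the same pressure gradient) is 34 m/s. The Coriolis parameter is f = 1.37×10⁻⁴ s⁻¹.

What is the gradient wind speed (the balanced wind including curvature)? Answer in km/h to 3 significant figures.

Around a low, centrifugal force acts outward with Coriolis, so pressure-gradient force balances both:
(1/ρ)|∂P/∂n| = fV + V²/R  →  V² + fR·V − fR·V_g = 0
With fR = 1.37×10⁻⁴ × 767×10³ m = 105 m/s:
V = [−fR + √((fR)² + 4 fR V_g)]/2 = [−105 + √(105² + 4×105×34)]/2 = 27 m/s
Subgeostrophic (V < V_g = 34 m/s), as expected around a low.
Converting: 27 m/s × 3.6 = 97.3 km/h

97.3 km/h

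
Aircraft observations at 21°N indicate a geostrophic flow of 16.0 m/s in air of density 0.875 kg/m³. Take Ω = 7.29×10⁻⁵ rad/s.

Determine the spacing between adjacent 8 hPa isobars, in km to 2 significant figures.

Coriolis parameter at 21°N:
f = 2Ω sin φ = 2 × 7.29×10⁻⁵ × sin 21° = 5.23×10⁻⁵ s⁻¹
Geostrophic balance rearranged: |∂P/∂n| = f ρ V_g
|∂P/∂n| = 5.23×10⁻⁵ × 0.875 × 16.0 = 7.32×10⁻⁴ Pa/m
Isobar spacing: Δn = ΔP/|∂P/∂n| = 800 Pa / 7.32×10⁻⁴ Pa/m = 1093642 m ≈ 1100 km

1100 km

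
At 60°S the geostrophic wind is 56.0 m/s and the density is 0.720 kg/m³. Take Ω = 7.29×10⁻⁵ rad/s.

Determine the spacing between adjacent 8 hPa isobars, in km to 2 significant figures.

160 km

Coriolis parameter at 60°S:
f = 2Ω sin φ = 2 × 7.29×10⁻⁵ × sin 60° = 1.26×10⁻⁴ s⁻¹
Geostrophic balance rearranged: |∂P/∂n| = f ρ V_g
|∂P/∂n| = 1.26×10⁻⁴ × 0.720 × 56.0 = 5.09×10⁻³ Pa/m
Isobar spacing: Δn = ΔP/|∂P/∂n| = 800 Pa / 5.09×10⁻³ Pa/m = 157138 m ≈ 160 km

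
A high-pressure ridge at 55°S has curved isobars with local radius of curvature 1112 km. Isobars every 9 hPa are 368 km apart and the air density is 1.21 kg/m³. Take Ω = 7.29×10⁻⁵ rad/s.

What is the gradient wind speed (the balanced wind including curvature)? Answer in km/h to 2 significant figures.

Coriolis parameter at 55°S:
f = 2Ω sin φ = 2 × 7.29×10⁻⁵ × sin 55° = 1.19×10⁻⁴ s⁻¹
Pressure gradient: |∂P/∂n| = 900 Pa / 368000 m = 2.45×10⁻³ Pa/m
Geostrophic speed: V_g = |∂P/∂n|/(fρ) = 2.45×10⁻³/(1.19×10⁻⁴ × 1.21) = 16.9 m/s
Around a high, pressure-gradient force acts outward with centrifugal, so Coriolis balances both:
fV = (1/ρ)|∂P/∂n| + V²/R  →  V² − fR·V + fR·V_g = 0
With fR = 1.19×10⁻⁴ × 1112×10³ m = 133 m/s:
V = [fR − √((fR)² − 4 fR V_g)]/2 = [133 − √(133² − 4×133×16.9)]/2 = 19.9 m/s
Supergeostrophic (V > V_g = 16.9 m/s), as expected around a high.
Converting: 19.9 m/s × 3.6 = 72 km/h

72 km/h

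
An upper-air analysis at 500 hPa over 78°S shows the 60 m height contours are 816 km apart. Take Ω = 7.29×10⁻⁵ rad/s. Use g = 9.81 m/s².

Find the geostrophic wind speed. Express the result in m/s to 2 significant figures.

Coriolis parameter at 78°S:
f = 2Ω sin φ = 2 × 7.29×10⁻⁵ × sin 78° = 1.43×10⁻⁴ s⁻¹
Height gradient: |∂Z/∂n| = 60 m / 816000 m = 7.35×10⁻⁵
On a pressure surface, geostrophic balance gives V_g = (g/f)|∂Z/∂n|:
V_g = 9.81 × 7.35×10⁻⁵ / 1.43×10⁻⁴ = 5.06 m/s

5.1 m/s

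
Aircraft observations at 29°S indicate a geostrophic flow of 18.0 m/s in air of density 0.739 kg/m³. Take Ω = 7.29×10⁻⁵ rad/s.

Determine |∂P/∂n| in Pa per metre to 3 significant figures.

Coriolis parameter at 29°S:
f = 2Ω sin φ = 2 × 7.29×10⁻⁵ × sin 29° = 7.07×10⁻⁵ s⁻¹
Geostrophic balance rearranged: |∂P/∂n| = f ρ V_g
|∂P/∂n| = 7.07×10⁻⁵ × 0.739 × 18.0 = 9.40×10⁻⁴ Pa/m

9.40×10⁻⁴ Pa/m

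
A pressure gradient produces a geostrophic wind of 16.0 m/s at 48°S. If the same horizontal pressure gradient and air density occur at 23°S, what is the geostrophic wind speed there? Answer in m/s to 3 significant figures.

30.4 m/s

With the same pressure gradient and density, V_g ∝ 1/f ∝ 1/sin φ.
V₂ = V₁ · sin φ₁ / sin φ₂ = 16.0 × sin 48° / sin 23°
V₂ = 16.0 × 0.7431/0.3907 = 30.4 m/s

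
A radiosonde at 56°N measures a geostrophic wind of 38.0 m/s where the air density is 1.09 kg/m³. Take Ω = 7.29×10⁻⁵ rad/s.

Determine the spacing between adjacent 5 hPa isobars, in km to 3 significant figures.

99.9 km

Coriolis parameter at 56°N:
f = 2Ω sin φ = 2 × 7.29×10⁻⁵ × sin 56° = 1.21×10⁻⁴ s⁻¹
Geostrophic balance rearranged: |∂P/∂n| = f ρ V_g
|∂P/∂n| = 1.21×10⁻⁴ × 1.09 × 38.0 = 5.01×10⁻³ Pa/m
Isobar spacing: Δn = ΔP/|∂P/∂n| = 500 Pa / 5.01×10⁻³ Pa/m = 99868 m ≈ 99.9 km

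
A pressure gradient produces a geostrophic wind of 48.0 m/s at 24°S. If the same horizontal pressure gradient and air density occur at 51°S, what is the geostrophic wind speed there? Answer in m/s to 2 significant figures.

25 m/s

With the same pressure gradient and density, V_g ∝ 1/f ∝ 1/sin φ.
V₂ = V₁ · sin φ₁ / sin φ₂ = 48.0 × sin 24° / sin 51°
V₂ = 48.0 × 0.4067/0.7771 = 25 m/s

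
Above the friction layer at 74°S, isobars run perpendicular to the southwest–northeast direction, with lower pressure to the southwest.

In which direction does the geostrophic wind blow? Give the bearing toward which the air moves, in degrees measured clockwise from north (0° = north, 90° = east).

135°

The pressure-gradient force points toward the southwest (bearing 225°).
Geostrophic balance: in the Southern Hemisphere the Coriolis force deflects motion to the left, so the geostrophic wind blows 90° to the left of the pressure-gradient force (low pressure on the right).
Rotating 225° by 90° counterclockwise gives 135° — the wind blows toward the southeast.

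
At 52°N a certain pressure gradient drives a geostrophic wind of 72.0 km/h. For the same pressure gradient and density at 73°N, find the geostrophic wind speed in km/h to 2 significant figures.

59 km/h

With the same pressure gradient and density, V_g ∝ 1/f ∝ 1/sin φ.
V₂ = V₁ · sin φ₁ / sin φ₂ = 72.0 × sin 52° / sin 73°
V₂ = 72.0 × 0.7880/0.9563 = 59 km/h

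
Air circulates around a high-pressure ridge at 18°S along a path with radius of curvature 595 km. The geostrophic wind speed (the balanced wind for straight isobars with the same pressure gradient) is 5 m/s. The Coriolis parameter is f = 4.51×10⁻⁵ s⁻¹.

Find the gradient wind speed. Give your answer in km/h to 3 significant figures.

23.9 km/h

Around a high, pressure-gradient force acts outward with centrifugal, so Coriolis balances both:
fV = (1/ρ)|∂P/∂n| + V²/R  →  V² − fR·V + fR·V_g = 0
With fR = 4.51×10⁻⁵ × 595×10³ m = 26.8 m/s:
V = [fR − √((fR)² − 4 fR V_g)]/2 = [26.8 − √(26.8² − 4×26.8×5)]/2 = 6.65 m/s
Supergeostrophic (V > V_g = 5 m/s), as expected around a high.
Converting: 6.65 m/s × 3.6 = 23.9 km/h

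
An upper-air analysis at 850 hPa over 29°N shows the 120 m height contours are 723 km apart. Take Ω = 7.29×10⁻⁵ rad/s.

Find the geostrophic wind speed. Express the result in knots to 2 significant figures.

45 knots

Coriolis parameter at 29°N:
f = 2Ω sin φ = 2 × 7.29×10⁻⁵ × sin 29° = 7.07×10⁻⁵ s⁻¹
Height gradient: |∂Z/∂n| = 120 m / 723000 m = 1.66×10⁻⁴
On a pressure surface, geostrophic balance gives V_g = (g/f)|∂Z/∂n|:
V_g = 9.81 × 1.66×10⁻⁴ / 7.07×10⁻⁵ = 23.0 m/s
Converting: 23.0 m/s × 1.944 = 45 knots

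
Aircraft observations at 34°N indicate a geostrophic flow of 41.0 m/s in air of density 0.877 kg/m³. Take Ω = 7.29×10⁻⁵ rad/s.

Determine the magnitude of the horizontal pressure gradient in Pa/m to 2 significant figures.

2.9×10⁻³ Pa/m

Coriolis parameter at 34°N:
f = 2Ω sin φ = 2 × 7.29×10⁻⁵ × sin 34° = 8.15×10⁻⁵ s⁻¹
Geostrophic balance rearranged: |∂P/∂n| = f ρ V_g
|∂P/∂n| = 8.15×10⁻⁵ × 0.877 × 41.0 = 2.93×10⁻³ Pa/m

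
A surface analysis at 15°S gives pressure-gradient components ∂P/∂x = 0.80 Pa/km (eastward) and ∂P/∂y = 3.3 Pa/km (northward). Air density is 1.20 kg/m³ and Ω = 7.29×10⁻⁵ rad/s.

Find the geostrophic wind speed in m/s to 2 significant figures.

Coriolis parameter at 15°S:
f = 2Ω sin φ = 2 × 7.29×10⁻⁵ × sin 15° = 3.77×10⁻⁵ s⁻¹
In the Southern Hemisphere f is negative: f = −3.77×10⁻⁵ s⁻¹.
Component geostrophic relations (x east, y north):
u_g = −(1/(fρ)) ∂P/∂y,  v_g = (1/(fρ)) ∂P/∂x
u_g = −(3.3×10⁻³)/(−3.77×10⁻⁵ × 1.20) = 72.9 m/s;  v_g = (0.80×10⁻³)/(−3.77×10⁻⁵ × 1.20) = −17.7 m/s
|V_g| = √(u_g² + v_g²) = 75.0 m/s

75 m/s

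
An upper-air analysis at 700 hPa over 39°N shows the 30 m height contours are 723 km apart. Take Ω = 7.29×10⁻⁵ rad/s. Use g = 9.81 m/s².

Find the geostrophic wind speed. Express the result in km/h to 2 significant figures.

Coriolis parameter at 39°N:
f = 2Ω sin φ = 2 × 7.29×10⁻⁵ × sin 39° = 9.18×10⁻⁵ s⁻¹
Height gradient: |∂Z/∂n| = 30 m / 723000 m = 4.15×10⁻⁵
On a pressure surface, geostrophic balance gives V_g = (g/f)|∂Z/∂n|:
V_g = 9.81 × 4.15×10⁻⁵ / 9.18×10⁻⁵ = 4.44 m/s
Converting: 4.44 m/s × 3.6 = 16 km/h

16 km/h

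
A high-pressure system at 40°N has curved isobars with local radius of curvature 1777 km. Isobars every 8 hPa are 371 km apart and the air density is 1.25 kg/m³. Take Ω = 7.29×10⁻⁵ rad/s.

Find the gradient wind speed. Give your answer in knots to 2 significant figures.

41 knots

Coriolis parameter at 40°N:
f = 2Ω sin φ = 2 × 7.29×10⁻⁵ × sin 40° = 9.37×10⁻⁵ s⁻¹
Pressure gradient: |∂P/∂n| = 800 Pa / 371000 m = 2.16×10⁻³ Pa/m
Geostrophic speed: V_g = |∂P/∂n|/(fρ) = 2.16×10⁻³/(9.37×10⁻⁵ × 1.25) = 18.4 m/s
Around a high, pressure-gradient force acts outward with centrifugal, so Coriolis balances both:
fV = (1/ρ)|∂P/∂n| + V²/R  →  V² − fR·V + fR·V_g = 0
With fR = 9.37×10⁻⁵ × 1777×10³ m = 167 m/s:
V = [fR − √((fR)² − 4 fR V_g)]/2 = [167 − √(167² − 4×167×18.4)]/2 = 21.1 m/s
Supergeostrophic (V > V_g = 18.4 m/s), as expected around a high.
Converting: 21.1 m/s × 1.944 = 41 knots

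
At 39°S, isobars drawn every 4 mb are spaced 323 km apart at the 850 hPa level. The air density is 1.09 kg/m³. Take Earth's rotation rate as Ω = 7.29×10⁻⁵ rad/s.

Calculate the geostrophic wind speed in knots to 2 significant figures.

24 knots

Coriolis parameter at 39°S:
f = 2Ω sin φ = 2 × 7.29×10⁻⁵ × sin 39° = 9.18×10⁻⁵ s⁻¹
Pressure gradient: |∂P/∂n| = 400 Pa / 323000 m = 1.24×10⁻³ Pa/m
Geostrophic balance (pressure-gradient force = Coriolis force):
V_g = (1/(fρ)) |∂P/∂n| = 1.24×10⁻³ / (9.18×10⁻⁵ × 1.09) = 12.4 m/s
Converting: 12.4 m/s × 1.944 = 24 knots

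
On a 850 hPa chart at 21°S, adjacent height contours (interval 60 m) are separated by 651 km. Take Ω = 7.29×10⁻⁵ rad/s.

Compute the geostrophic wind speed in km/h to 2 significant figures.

Coriolis parameter at 21°S:
f = 2Ω sin φ = 2 × 7.29×10⁻⁵ × sin 21° = 5.23×10⁻⁵ s⁻¹
Height gradient: |∂Z/∂n| = 60 m / 651000 m = 9.22×10⁻⁵
On a pressure surface, geostrophic balance gives V_g = (g/f)|∂Z/∂n|:
V_g = 9.81 × 9.22×10⁻⁵ / 5.23×10⁻⁵ = 17.3 m/s
Converting: 17.3 m/s × 3.6 = 62 km/h

62 km/h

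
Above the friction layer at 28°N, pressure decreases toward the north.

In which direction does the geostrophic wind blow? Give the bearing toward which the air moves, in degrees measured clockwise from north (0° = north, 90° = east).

090°

The pressure-gradient force points toward the north (bearing 000°).
Geostrophic balance: in the Northern Hemisphere the Coriolis force deflects motion to the right, so the geostrophic wind blows 90° to the right of the pressure-gradient force (low pressure on the left).
Rotating 000° by 90° clockwise gives 090° — the wind blows toward the east.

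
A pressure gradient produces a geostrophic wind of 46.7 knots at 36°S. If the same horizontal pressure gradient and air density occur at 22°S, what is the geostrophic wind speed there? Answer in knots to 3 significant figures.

73.3 knots

With the same pressure gradient and density, V_g ∝ 1/f ∝ 1/sin φ.
V₂ = V₁ · sin φ₁ / sin φ₂ = 46.7 × sin 36° / sin 22°
V₂ = 46.7 × 0.5878/0.3746 = 73.3 knots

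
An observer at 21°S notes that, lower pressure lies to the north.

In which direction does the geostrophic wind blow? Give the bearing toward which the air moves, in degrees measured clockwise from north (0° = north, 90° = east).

270°

The pressure-gradient force points toward the north (bearing 000°).
Geostrophic balance: in the Southern Hemisphere the Coriolis force deflects motion to the left, so the geostrophic wind blows 90° to the left of the pressure-gradient force (low pressure on the right).
Rotating 000° by 90° counterclockwise gives 270° — the wind blows toward the west.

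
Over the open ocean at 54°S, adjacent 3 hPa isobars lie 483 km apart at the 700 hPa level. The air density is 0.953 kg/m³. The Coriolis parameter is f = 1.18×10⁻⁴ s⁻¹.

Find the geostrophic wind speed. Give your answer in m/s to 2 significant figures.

5.5 m/s

Pressure gradient: |∂P/∂n| = 300 Pa / 483000 m = 6.21×10⁻⁴ Pa/m
Geostrophic balance (pressure-gradient force = Coriolis force):
V_g = (1/(fρ)) |∂P/∂n| = 6.21×10⁻⁴ / (1.18×10⁻⁴ × 0.953) = 5.52 m/s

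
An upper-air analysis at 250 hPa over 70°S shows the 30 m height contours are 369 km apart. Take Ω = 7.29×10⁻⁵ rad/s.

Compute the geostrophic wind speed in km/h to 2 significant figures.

Coriolis parameter at 70°S:
f = 2Ω sin φ = 2 × 7.29×10⁻⁵ × sin 70° = 1.37×10⁻⁴ s⁻¹
Height gradient: |∂Z/∂n| = 30 m / 369000 m = 8.13×10⁻⁵
On a pressure surface, geostrophic balance gives V_g = (g/f)|∂Z/∂n|:
V_g = 9.81 × 8.13×10⁻⁵ / 1.37×10⁻⁴ = 5.82 m/s
Converting: 5.82 m/s × 3.6 = 21 km/h

21 km/h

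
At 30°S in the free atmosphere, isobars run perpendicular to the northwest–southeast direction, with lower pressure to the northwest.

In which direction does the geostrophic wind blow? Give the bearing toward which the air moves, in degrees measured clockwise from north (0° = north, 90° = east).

225°

The pressure-gradient force points toward the northwest (bearing 315°).
Geostrophic balance: in the Southern Hemisphere the Coriolis force deflects motion to the left, so the geostrophic wind blows 90° to the left of the pressure-gradient force (low pressure on the right).
Rotating 315° by 90° counterclockwise gives 225° — the wind blows toward the southwest.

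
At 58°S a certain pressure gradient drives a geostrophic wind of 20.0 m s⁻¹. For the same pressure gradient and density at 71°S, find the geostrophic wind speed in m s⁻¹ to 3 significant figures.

With the same pressure gradient and density, V_g ∝ 1/f ∝ 1/sin φ.
V₂ = V₁ · sin φ₁ / sin φ₂ = 20.0 × sin 58° / sin 71°
V₂ = 20.0 × 0.8480/0.9455 = 17.9 m s⁻¹

17.9 m s⁻¹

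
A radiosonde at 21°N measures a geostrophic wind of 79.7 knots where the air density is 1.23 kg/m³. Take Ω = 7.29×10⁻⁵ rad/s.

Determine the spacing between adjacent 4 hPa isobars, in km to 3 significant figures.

Coriolis parameter at 21°N:
f = 2Ω sin φ = 2 × 7.29×10⁻⁵ × sin 21° = 5.23×10⁻⁵ s⁻¹
Wind speed in SI: 79.7 knots = 41.0 m/s
Geostrophic balance rearranged: |∂P/∂n| = f ρ V_g
|∂P/∂n| = 5.23×10⁻⁵ × 1.23 × 41.0 = 2.64×10⁻³ Pa/m
Isobar spacing: Δn = ΔP/|∂P/∂n| = 400 Pa / 2.64×10⁻³ Pa/m = 151800 m ≈ 152 km

152 km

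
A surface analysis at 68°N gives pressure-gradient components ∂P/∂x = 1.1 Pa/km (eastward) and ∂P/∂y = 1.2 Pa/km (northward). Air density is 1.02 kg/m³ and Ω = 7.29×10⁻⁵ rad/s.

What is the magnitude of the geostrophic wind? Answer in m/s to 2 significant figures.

12 m/s

Coriolis parameter at 68°N:
f = 2Ω sin φ = 2 × 7.29×10⁻⁵ × sin 68° = 1.35×10⁻⁴ s⁻¹
Component geostrophic relations (x east, y north):
u_g = −(1/(fρ)) ∂P/∂y,  v_g = (1/(fρ)) ∂P/∂x
u_g = −(1.2×10⁻³)/(1.35×10⁻⁴ × 1.02) = −8.70 m/s;  v_g = (1.1×10⁻³)/(1.35×10⁻⁴ × 1.02) = 7.98 m/s
|V_g| = √(u_g² + v_g²) = 11.8 m/s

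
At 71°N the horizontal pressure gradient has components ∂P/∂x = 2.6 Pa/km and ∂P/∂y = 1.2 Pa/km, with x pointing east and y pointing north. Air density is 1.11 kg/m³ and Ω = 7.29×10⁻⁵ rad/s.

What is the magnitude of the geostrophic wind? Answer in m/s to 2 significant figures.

Coriolis parameter at 71°N:
f = 2Ω sin φ = 2 × 7.29×10⁻⁵ × sin 71° = 1.38×10⁻⁴ s⁻¹
Component geostrophic relations (x east, y north):
u_g = −(1/(fρ)) ∂P/∂y,  v_g = (1/(fρ)) ∂P/∂x
u_g = −(1.2×10⁻³)/(1.38×10⁻⁴ × 1.11) = −7.84 m/s;  v_g = (2.6×10⁻³)/(1.38×10⁻⁴ × 1.11) = 17.0 m/s
|V_g| = √(u_g² + v_g²) = 18.7 m/s

19 m/s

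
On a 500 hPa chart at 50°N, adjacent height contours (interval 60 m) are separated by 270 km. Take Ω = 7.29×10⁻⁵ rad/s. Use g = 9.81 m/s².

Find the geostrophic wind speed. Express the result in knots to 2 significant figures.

Coriolis parameter at 50°N:
f = 2Ω sin φ = 2 × 7.29×10⁻⁵ × sin 50° = 1.12×10⁻⁴ s⁻¹
Height gradient: |∂Z/∂n| = 60 m / 270000 m = 2.22×10⁻⁴
On a pressure surface, geostrophic balance gives V_g = (g/f)|∂Z/∂n|:
V_g = 9.81 × 2.22×10⁻⁴ / 1.12×10⁻⁴ = 19.5 m/s
Converting: 19.5 m/s × 1.944 = 38 knots

38 knots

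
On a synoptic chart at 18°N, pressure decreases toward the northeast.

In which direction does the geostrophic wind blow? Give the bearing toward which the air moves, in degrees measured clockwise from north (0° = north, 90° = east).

135°

The pressure-gradient force points toward the northeast (bearing 045°).
Geostrophic balance: in the Northern Hemisphere the Coriolis force deflects motion to the right, so the geostrophic wind blows 90° to the right of the pressure-gradient force (low pressure on the left).
Rotating 045° by 90° clockwise gives 135° — the wind blows toward the southeast.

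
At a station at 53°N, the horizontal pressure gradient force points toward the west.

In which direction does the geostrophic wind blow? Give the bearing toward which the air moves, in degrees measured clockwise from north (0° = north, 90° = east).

000°

The pressure-gradient force points toward the west (bearing 270°).
Geostrophic balance: in the Northern Hemisphere the Coriolis force deflects motion to the right, so the geostrophic wind blows 90° to the right of the pressure-gradient force (low pressure on the left).
Rotating 270° by 90° clockwise gives 000° — the wind blows toward the north.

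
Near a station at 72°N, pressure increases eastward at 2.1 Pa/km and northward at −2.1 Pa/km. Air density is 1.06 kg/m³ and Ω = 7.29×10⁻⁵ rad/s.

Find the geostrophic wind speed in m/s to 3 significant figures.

20.2 m/s

Coriolis parameter at 72°N:
f = 2Ω sin φ = 2 × 7.29×10⁻⁵ × sin 72° = 1.39×10⁻⁴ s⁻¹
Component geostrophic relations (x east, y north):
u_g = −(1/(fρ)) ∂P/∂y,  v_g = (1/(fρ)) ∂P/∂x
u_g = −(−2.1×10⁻³)/(1.39×10⁻⁴ × 1.06) = 14.3 m/s;  v_g = (2.1×10⁻³)/(1.39×10⁻⁴ × 1.06) = 14.3 m/s
|V_g| = √(u_g² + v_g²) = 20.2 m/s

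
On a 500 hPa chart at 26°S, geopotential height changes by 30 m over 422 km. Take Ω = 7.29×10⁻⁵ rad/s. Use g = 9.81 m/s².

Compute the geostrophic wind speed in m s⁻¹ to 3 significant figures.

10.9 m s⁻¹

Coriolis parameter at 26°S:
f = 2Ω sin φ = 2 × 7.29×10⁻⁵ × sin 26° = 6.39×10⁻⁵ s⁻¹
Height gradient: |∂Z/∂n| = 30 m / 422000 m = 7.11×10⁻⁵
On a pressure surface, geostrophic balance gives V_g = (g/f)|∂Z/∂n|:
V_g = 9.81 × 7.11×10⁻⁵ / 6.39×10⁻⁵ = 10.9 m/s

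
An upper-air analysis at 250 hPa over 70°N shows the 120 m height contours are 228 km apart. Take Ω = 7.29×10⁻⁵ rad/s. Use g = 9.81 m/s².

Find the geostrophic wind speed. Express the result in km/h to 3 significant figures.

136 km/h

Coriolis parameter at 70°N:
f = 2Ω sin φ = 2 × 7.29×10⁻⁵ × sin 70° = 1.37×10⁻⁴ s⁻¹
Height gradient: |∂Z/∂n| = 120 m / 228000 m = 5.26×10⁻⁴
On a pressure surface, geostrophic balance gives V_g = (g/f)|∂Z/∂n|:
V_g = 9.81 × 5.26×10⁻⁴ / 1.37×10⁻⁴ = 37.7 m/s
Converting: 37.7 m/s × 3.6 = 136 km/h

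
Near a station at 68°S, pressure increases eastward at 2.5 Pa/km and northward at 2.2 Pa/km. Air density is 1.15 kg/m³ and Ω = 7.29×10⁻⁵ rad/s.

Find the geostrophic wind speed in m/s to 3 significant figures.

21.4 m/s

Coriolis parameter at 68°S:
f = 2Ω sin φ = 2 × 7.29×10⁻⁵ × sin 68° = 1.35×10⁻⁴ s⁻¹
In the Southern Hemisphere f is negative: f = −1.35×10⁻⁴ s⁻¹.
Component geostrophic relations (x east, y north):
u_g = −(1/(fρ)) ∂P/∂y,  v_g = (1/(fρ)) ∂P/∂x
u_g = −(2.2×10⁻³)/(−1.35×10⁻⁴ × 1.15) = 14.2 m/s;  v_g = (2.5×10⁻³)/(−1.35×10⁻⁴ × 1.15) = −16.1 m/s
|V_g| = √(u_g² + v_g²) = 21.4 m/s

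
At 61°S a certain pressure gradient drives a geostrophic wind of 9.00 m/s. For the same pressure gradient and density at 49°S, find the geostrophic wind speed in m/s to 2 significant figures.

With the same pressure gradient and density, V_g ∝ 1/f ∝ 1/sin φ.
V₂ = V₁ · sin φ₁ / sin φ₂ = 9.00 × sin 61° / sin 49°
V₂ = 9.00 × 0.8746/0.7547 = 10 m/s

10 m/s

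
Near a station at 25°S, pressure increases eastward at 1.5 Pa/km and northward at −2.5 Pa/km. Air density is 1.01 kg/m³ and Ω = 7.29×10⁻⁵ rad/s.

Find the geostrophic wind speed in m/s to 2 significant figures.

Coriolis parameter at 25°S:
f = 2Ω sin φ = 2 × 7.29×10⁻⁵ × sin 25° = 6.16×10⁻⁵ s⁻¹
In the Southern Hemisphere f is negative: f = −6.16×10⁻⁵ s⁻¹.
Component geostrophic relations (x east, y north):
u_g = −(1/(fρ)) ∂P/∂y,  v_g = (1/(fρ)) ∂P/∂x
u_g = −(−2.5×10⁻³)/(−6.16×10⁻⁵ × 1.01) = −40.2 m/s;  v_g = (1.5×10⁻³)/(−6.16×10⁻⁵ × 1.01) = −24.1 m/s
|V_g| = √(u_g² + v_g²) = 46.8 m/s

47 m/s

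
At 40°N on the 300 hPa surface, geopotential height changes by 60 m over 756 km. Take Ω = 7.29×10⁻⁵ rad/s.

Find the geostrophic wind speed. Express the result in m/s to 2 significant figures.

Coriolis parameter at 40°N:
f = 2Ω sin φ = 2 × 7.29×10⁻⁵ × sin 40° = 9.37×10⁻⁵ s⁻¹
Height gradient: |∂Z/∂n| = 60 m / 756000 m = 7.94×10⁻⁵
On a pressure surface, geostrophic balance gives V_g = (g/f)|∂Z/∂n|:
V_g = 9.81 × 7.94×10⁻⁵ / 9.37×10⁻⁵ = 8.31 m/s

8.3 m/s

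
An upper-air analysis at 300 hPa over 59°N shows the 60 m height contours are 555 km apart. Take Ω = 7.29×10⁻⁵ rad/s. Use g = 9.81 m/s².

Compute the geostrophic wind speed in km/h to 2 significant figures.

Coriolis parameter at 59°N:
f = 2Ω sin φ = 2 × 7.29×10⁻⁵ × sin 59° = 1.25×10⁻⁴ s⁻¹
Height gradient: |∂Z/∂n| = 60 m / 555000 m = 1.08×10⁻⁴
On a pressure surface, geostrophic balance gives V_g = (g/f)|∂Z/∂n|:
V_g = 9.81 × 1.08×10⁻⁴ / 1.25×10⁻⁴ = 8.49 m/s
Converting: 8.49 m/s × 3.6 = 31 km/h

31 km/h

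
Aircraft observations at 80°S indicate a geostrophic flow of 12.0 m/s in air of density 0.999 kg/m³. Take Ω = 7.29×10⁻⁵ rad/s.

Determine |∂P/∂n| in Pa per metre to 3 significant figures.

1.72×10⁻³ Pa/m

Coriolis parameter at 80°S:
f = 2Ω sin φ = 2 × 7.29×10⁻⁵ × sin 80° = 1.44×10⁻⁴ s⁻¹
Geostrophic balance rearranged: |∂P/∂n| = f ρ V_g
|∂P/∂n| = 1.44×10⁻⁴ × 0.999 × 12.0 = 1.72×10⁻³ Pa/m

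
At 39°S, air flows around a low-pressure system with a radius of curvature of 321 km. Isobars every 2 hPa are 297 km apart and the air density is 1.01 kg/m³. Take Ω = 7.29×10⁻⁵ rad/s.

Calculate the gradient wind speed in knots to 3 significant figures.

11.7 knots

Coriolis parameter at 39°S:
f = 2Ω sin φ = 2 × 7.29×10⁻⁵ × sin 39° = 9.18×10⁻⁵ s⁻¹
Pressure gradient: |∂P/∂n| = 200 Pa / 297000 m = 6.73×10⁻⁴ Pa/m
Geostrophic speed: V_g = |∂P/∂n|/(fρ) = 6.73×10⁻⁴/(9.18×10⁻⁵ × 1.01) = 7.27 m/s
Around a low, centrifugal force acts outward with Coriolis, so pressure-gradient force balances both:
(1/ρ)|∂P/∂n| = fV + V²/R  →  V² + fR·V − fR·V_g = 0
With fR = 9.18×10⁻⁵ × 321×10³ m = 29.5 m/s:
V = [−fR + √((fR)² + 4 fR V_g)]/2 = [−29.5 + √(29.5² + 4×29.5×7.27)]/2 = 6.03 m/s
Subgeostrophic (V < V_g = 7.27 m/s), as expected around a low.
Converting: 6.03 m/s × 1.944 = 11.7 knots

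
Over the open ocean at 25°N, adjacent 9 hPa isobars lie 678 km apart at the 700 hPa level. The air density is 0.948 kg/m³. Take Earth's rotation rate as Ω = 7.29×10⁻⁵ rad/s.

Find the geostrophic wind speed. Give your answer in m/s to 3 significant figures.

Coriolis parameter at 25°N:
f = 2Ω sin φ = 2 × 7.29×10⁻⁵ × sin 25° = 6.16×10⁻⁵ s⁻¹
Pressure gradient: |∂P/∂n| = 900 Pa / 678000 m = 1.33×10⁻³ Pa/m
Geostrophic balance (pressure-gradient force = Coriolis force):
V_g = (1/(fρ)) |∂P/∂n| = 1.33×10⁻³ / (6.16×10⁻⁵ × 0.948) = 22.7 m/s

22.7 m/s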